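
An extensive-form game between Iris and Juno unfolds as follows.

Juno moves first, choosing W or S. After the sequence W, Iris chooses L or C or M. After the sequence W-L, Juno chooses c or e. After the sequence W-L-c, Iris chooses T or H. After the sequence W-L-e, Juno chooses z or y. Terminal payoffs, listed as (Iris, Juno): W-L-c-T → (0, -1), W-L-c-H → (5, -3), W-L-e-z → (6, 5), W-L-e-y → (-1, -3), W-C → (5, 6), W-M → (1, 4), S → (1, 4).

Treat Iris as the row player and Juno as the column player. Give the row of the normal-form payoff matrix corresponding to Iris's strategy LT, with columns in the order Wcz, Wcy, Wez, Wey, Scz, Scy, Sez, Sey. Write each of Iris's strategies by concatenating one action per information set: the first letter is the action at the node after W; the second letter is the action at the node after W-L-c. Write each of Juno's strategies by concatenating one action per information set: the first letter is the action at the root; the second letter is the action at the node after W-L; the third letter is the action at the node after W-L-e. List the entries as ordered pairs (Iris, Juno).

vs Wcz: Juno plays W → Iris plays L at [W] → Juno plays c at [W-L] → Iris plays T at [W-L-c] → (0, -1)
vs Wcy: Juno plays W → Iris plays L at [W] → Juno plays c at [W-L] → Iris plays T at [W-L-c] → (0, -1)
vs Wez: Juno plays W → Iris plays L at [W] → Juno plays e at [W-L] → Juno plays z at [W-L-e] → (6, 5)
vs Wey: Juno plays W → Iris plays L at [W] → Juno plays e at [W-L] → Juno plays y at [W-L-e] → (-1, -3)
vs Scz: Juno plays S → (1, 4)
vs Scy: Juno plays S → (1, 4)
vs Sez: Juno plays S → (1, 4)
vs Sey: Juno plays S → (1, 4)

(0,-1) (0,-1) (6,5) (-1,-3) (1,4) (1,4) (1,4) (1,4)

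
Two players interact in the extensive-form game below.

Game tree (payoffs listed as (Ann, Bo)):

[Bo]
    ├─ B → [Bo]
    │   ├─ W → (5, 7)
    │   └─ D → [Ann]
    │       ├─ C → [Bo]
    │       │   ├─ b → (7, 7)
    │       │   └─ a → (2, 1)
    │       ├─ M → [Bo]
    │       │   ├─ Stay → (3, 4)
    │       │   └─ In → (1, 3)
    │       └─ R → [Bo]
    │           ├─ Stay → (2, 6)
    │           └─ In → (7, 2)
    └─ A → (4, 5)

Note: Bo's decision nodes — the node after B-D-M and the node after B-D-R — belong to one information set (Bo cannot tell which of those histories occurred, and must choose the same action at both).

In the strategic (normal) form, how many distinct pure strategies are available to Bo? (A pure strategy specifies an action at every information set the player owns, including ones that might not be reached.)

Bo owns the root with actions {B, A} — two choices.
Bo owns the node after B with actions {W, D} — two choices.
Bo owns the node after B-D-C with actions {b, a} — two choices.
Bo owns the information set {B-D-M, B-D-R} with actions {Stay, In} — two choices.
A pure strategy fixes one action at each information set independently, so the count is the product 2 × 2 × 2 × 2 = 16.
(For reference, Ann has 3 pure strategies, giving a 16×3 normal-form matrix.)

16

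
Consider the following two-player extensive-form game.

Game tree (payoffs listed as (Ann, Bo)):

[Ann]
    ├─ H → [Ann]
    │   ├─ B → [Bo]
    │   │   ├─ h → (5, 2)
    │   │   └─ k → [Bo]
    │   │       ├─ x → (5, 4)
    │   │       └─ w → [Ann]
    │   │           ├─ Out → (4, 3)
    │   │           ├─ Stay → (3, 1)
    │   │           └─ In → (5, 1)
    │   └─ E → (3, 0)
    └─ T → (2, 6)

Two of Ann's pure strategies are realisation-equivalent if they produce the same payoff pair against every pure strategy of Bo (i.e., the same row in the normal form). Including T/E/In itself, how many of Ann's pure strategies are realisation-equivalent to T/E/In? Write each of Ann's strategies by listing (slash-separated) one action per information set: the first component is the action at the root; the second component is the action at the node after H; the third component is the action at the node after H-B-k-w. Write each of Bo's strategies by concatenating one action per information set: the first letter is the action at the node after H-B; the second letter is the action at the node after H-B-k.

6

Row for T/E/In (columns hx, hw, kx, kw): (2,6) (2,6) (2,6) (2,6).
Under T/E/In, Ann's choice at the node after H and at the node after H-B-k-w can never be reached regardless of what Bo does, so varying those choices leaves every outcome unchanged.
Holding the reachable choices fixed and varying the unreachable ones freely already gives 2 × 3 = 6 equivalent strategies.
No other strategy reproduces this row, so those 6 are the full class: T/B/Out, T/B/Stay, T/B/In, T/E/Out, T/E/Stay, T/E/In.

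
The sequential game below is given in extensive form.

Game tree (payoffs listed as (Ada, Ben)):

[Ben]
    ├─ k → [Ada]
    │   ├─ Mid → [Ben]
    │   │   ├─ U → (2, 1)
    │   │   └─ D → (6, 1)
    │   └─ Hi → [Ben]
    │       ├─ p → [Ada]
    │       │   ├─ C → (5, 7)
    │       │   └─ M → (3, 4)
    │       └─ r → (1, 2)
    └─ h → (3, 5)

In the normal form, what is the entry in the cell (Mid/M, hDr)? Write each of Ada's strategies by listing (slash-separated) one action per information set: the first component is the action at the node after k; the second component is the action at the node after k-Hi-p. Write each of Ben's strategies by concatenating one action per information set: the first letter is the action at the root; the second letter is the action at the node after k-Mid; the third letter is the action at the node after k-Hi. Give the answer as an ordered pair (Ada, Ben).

Trace the play path from the root:
  Ben plays h
→ terminal payoff (3, 5).
(Ada's choice at the node after k is never reached on this path, so it doesn't affect the outcome.)

(3, 5)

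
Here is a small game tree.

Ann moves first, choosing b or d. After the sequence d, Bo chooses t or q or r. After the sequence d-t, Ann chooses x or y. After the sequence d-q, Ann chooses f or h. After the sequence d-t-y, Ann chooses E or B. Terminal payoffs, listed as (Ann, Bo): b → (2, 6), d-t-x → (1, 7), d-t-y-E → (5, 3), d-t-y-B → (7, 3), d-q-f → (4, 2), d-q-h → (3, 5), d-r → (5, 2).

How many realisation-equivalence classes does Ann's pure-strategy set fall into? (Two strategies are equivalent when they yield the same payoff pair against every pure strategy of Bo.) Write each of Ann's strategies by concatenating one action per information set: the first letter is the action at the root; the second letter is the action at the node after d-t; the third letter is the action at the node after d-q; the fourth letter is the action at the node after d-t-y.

7

Ann has 16 pure strategies: bxfE, bxfB, bxhE, bxhB, byfE, byfB, byhE, byhB, dxfE, dxfB, dxhE, dxhB, dyfE, dyfB, dyhE, dyhB. Columns: t, q, r.
{bxfE, bxfB, bxhE, bxhB, byfE, byfB, byhE, byhB} → row (2,6) (2,6) (2,6)
{dxfE, dxfB} → row (1,7) (4,2) (5,2)
{dxhE, dxhB} → row (1,7) (3,5) (5,2)
{dyfE} → row (5,3) (4,2) (5,2)
{dyfB} → row (7,3) (4,2) (5,2)
{dyhE} → row (5,3) (3,5) (5,2)
{dyhB} → row (7,3) (3,5) (5,2)
That's 7 distinct rows out of 16 strategies.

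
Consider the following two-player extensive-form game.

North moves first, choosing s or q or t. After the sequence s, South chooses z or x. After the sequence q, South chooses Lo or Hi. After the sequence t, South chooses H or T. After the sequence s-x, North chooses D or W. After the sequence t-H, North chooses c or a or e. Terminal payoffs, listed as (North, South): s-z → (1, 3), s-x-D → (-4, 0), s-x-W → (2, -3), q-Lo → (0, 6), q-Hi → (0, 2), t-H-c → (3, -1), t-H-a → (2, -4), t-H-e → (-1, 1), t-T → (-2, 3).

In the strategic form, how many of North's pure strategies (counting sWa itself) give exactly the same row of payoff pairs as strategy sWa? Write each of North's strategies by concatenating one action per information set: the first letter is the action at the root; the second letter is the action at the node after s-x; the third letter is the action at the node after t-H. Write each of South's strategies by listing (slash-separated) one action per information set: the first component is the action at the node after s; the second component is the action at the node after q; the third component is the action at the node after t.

Row for sWa (columns z/Lo/H, z/Lo/T, z/Hi/H, z/Hi/T, x/Lo/H, x/Lo/T, x/Hi/H, x/Hi/T): (1,3) (1,3) (1,3) (1,3) (2,-3) (2,-3) (2,-3) (2,-3).
Under sWa, North's choice at the node after t-H can never be reached regardless of what South does, so varying those choices leaves every outcome unchanged.
Holding the reachable choices fixed and varying the unreachable one freely already gives 3 equivalent strategies.
No other strategy reproduces this row, so those 3 are the full class: sWc, sWa, sWe.

3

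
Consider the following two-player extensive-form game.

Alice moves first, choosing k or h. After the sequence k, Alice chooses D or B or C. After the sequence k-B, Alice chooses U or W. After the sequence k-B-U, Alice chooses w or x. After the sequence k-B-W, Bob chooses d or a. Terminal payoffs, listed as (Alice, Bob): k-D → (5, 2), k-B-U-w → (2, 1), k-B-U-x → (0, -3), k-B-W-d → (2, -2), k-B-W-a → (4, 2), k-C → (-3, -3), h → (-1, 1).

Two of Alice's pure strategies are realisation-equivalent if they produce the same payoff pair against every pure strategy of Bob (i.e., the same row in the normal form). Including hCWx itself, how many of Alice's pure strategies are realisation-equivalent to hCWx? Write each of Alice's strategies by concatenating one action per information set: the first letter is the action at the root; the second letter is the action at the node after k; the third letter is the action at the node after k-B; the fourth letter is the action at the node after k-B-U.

12

Row for hCWx (columns d, a): (-1,1) (-1,1).
Under hCWx, Alice's choice at the node after k and at the node after k-B and at the node after k-B-U can never be reached regardless of what Bob does, so varying those choices leaves every outcome unchanged.
Holding the reachable choices fixed and varying the unreachable ones freely already gives 3 × 2 × 2 = 12 equivalent strategies.
No other strategy reproduces this row, so those 12 are the full class: hDUw, hDUx, hDWw, hDWx, hBUw, hBUx, hBWw, hBWx, hCUw, hCUx, hCWw, hCWx.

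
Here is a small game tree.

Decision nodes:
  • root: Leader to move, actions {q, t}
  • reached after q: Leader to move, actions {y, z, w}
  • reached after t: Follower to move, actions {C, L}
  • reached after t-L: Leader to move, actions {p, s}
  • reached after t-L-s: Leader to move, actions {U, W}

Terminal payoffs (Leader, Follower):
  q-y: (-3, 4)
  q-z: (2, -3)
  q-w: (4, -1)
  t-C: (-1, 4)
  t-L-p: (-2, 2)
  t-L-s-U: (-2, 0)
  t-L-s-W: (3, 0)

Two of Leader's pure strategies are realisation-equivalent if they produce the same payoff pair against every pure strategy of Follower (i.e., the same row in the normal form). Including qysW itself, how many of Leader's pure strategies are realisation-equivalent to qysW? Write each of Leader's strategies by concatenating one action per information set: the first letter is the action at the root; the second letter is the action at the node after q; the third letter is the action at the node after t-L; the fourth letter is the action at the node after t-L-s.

4

Row for qysW (columns C, L): (-3,4) (-3,4).
Under qysW, Leader's choice at the node after t-L and at the node after t-L-s can never be reached regardless of what Follower does, so varying those choices leaves every outcome unchanged.
Holding the reachable choices fixed and varying the unreachable ones freely already gives 2 × 2 = 4 equivalent strategies.
No other strategy reproduces this row, so those 4 are the full class: qypU, qypW, qysU, qysW.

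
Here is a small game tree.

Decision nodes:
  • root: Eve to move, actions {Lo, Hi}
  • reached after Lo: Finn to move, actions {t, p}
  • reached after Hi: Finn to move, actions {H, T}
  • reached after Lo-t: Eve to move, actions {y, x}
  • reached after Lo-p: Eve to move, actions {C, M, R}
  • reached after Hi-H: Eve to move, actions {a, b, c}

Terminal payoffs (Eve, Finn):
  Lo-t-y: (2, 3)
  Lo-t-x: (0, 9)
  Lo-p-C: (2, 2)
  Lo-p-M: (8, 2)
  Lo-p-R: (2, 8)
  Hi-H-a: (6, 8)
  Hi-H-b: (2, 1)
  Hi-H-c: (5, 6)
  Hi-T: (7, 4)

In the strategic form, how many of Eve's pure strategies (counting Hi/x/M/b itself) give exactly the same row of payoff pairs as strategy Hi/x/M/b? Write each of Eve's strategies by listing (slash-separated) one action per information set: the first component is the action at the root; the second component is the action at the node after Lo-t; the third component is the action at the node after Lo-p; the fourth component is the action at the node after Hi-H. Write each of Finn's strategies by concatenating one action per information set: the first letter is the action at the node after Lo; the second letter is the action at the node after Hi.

Row for Hi/x/M/b (columns tH, tT, pH, pT): (2,1) (7,4) (2,1) (7,4).
Under Hi/x/M/b, Eve's choice at the node after Lo-t and at the node after Lo-p can never be reached regardless of what Finn does, so varying those choices leaves every outcome unchanged.
Holding the reachable choices fixed and varying the unreachable ones freely already gives 2 × 3 = 6 equivalent strategies.
No other strategy reproduces this row, so those 6 are the full class: Hi/y/C/b, Hi/y/M/b, Hi/y/R/b, Hi/x/C/b, Hi/x/M/b, Hi/x/R/b.

6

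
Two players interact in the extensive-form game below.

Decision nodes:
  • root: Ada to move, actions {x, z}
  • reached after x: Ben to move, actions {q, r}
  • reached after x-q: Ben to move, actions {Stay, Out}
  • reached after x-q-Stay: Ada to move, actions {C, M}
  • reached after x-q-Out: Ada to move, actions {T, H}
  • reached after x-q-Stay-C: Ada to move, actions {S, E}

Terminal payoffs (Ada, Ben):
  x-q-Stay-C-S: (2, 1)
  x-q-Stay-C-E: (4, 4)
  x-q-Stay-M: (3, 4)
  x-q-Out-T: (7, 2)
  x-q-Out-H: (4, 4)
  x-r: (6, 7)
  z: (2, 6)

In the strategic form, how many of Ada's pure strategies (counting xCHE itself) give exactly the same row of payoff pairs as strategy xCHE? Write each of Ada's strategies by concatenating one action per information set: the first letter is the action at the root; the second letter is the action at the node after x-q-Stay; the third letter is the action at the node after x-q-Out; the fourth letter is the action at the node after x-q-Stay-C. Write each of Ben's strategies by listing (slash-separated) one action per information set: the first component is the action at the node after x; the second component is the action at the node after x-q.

Row for xCHE (columns q/Stay, q/Out, r/Stay, r/Out): (4,4) (4,4) (6,7) (6,7).
Every one of Ada's information sets is on the play path for some reply by Ben when Ada follows xCHE.
Changing the action at any of them therefore changes at least one column, so only xCHE itself gives this row.

1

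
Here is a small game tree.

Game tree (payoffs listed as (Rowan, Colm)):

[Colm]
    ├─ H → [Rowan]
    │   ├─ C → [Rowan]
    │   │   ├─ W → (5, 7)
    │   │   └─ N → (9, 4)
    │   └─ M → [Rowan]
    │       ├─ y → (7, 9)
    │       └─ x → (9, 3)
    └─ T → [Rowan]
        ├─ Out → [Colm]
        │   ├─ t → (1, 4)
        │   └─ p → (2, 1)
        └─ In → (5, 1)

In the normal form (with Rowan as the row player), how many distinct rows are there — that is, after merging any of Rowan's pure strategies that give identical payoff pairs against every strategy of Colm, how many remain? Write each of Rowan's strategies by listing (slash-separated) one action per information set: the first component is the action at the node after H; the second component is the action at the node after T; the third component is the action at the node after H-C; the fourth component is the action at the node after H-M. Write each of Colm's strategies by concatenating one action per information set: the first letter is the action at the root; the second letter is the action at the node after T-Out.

8

Rowan has 16 pure strategies: C/Out/W/y, C/Out/W/x, C/Out/N/y, C/Out/N/x, C/In/W/y, C/In/W/x, C/In/N/y, C/In/N/x, M/Out/W/y, M/Out/W/x, M/Out/N/y, M/Out/N/x, M/In/W/y, M/In/W/x, M/In/N/y, M/In/N/x. Columns: Ht, Hp, Tt, Tp.
{C/Out/W/y, C/Out/W/x} → row (5,7) (5,7) (1,4) (2,1)
{C/Out/N/y, C/Out/N/x} → row (9,4) (9,4) (1,4) (2,1)
{C/In/W/y, C/In/W/x} → row (5,7) (5,7) (5,1) (5,1)
{C/In/N/y, C/In/N/x} → row (9,4) (9,4) (5,1) (5,1)
{M/Out/W/y, M/Out/N/y} → row (7,9) (7,9) (1,4) (2,1)
{M/Out/W/x, M/Out/N/x} → row (9,3) (9,3) (1,4) (2,1)
{M/In/W/y, M/In/N/y} → row (7,9) (7,9) (5,1) (5,1)
{M/In/W/x, M/In/N/x} → row (9,3) (9,3) (5,1) (5,1)
That's 8 distinct rows out of 16 strategies.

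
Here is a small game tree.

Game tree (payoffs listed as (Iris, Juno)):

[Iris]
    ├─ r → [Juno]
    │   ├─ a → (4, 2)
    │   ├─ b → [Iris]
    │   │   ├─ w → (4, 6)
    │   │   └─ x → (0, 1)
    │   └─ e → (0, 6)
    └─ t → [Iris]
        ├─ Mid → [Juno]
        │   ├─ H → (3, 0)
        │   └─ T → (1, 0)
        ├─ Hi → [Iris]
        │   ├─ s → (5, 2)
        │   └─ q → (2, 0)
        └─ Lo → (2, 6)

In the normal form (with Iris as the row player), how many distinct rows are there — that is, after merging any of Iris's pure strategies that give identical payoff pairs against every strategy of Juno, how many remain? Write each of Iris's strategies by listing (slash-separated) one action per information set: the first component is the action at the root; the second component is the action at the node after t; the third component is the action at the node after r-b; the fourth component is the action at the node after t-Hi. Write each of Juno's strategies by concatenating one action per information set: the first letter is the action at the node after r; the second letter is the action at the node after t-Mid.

6

Iris has 24 pure strategies: r/Mid/w/s, r/Mid/w/q, r/Mid/x/s, r/Mid/x/q, r/Hi/w/s, r/Hi/w/q, r/Hi/x/s, r/Hi/x/q, r/Lo/w/s, r/Lo/w/q, r/Lo/x/s, r/Lo/x/q, t/Mid/w/s, t/Mid/w/q, t/Mid/x/s, t/Mid/x/q, t/Hi/w/s, t/Hi/w/q, t/Hi/x/s, t/Hi/x/q, t/Lo/w/s, t/Lo/w/q, t/Lo/x/s, t/Lo/x/q. Columns: aH, aT, bH, bT, eH, eT.
{r/Mid/w/s, r/Mid/w/q, r/Hi/w/s, r/Hi/w/q, r/Lo/w/s, r/Lo/w/q} → row (4,2) (4,2) (4,6) (4,6) (0,6) (0,6)
{r/Mid/x/s, r/Mid/x/q, r/Hi/x/s, r/Hi/x/q, r/Lo/x/s, r/Lo/x/q} → row (4,2) (4,2) (0,1) (0,1) (0,6) (0,6)
{t/Mid/w/s, t/Mid/w/q, t/Mid/x/s, t/Mid/x/q} → row (3,0) (1,0) (3,0) (1,0) (3,0) (1,0)
{t/Hi/w/s, t/Hi/x/s} → row (5,2) (5,2) (5,2) (5,2) (5,2) (5,2)
{t/Hi/w/q, t/Hi/x/q} → row (2,0) (2,0) (2,0) (2,0) (2,0) (2,0)
{t/Lo/w/s, t/Lo/w/q, t/Lo/x/s, t/Lo/x/q} → row (2,6) (2,6) (2,6) (2,6) (2,6) (2,6)
That's 6 distinct rows out of 24 strategies.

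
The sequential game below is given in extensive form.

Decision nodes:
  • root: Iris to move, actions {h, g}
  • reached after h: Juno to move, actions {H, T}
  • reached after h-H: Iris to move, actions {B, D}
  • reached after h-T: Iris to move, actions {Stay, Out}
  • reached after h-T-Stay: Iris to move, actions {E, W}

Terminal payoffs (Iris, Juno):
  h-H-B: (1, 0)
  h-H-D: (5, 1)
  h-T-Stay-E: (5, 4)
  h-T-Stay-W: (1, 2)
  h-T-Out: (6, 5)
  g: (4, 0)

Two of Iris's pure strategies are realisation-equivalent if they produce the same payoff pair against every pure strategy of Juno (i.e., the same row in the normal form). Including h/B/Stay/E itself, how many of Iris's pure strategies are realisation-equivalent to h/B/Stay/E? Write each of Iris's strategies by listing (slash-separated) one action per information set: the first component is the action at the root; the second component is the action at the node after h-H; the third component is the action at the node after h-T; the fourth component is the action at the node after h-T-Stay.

Row for h/B/Stay/E (columns H, T): (1,0) (5,4).
Every one of Iris's information sets is on the play path for some reply by Juno when Iris follows h/B/Stay/E.
Changing the action at any of them therefore changes at least one column, so only h/B/Stay/E itself gives this row.

1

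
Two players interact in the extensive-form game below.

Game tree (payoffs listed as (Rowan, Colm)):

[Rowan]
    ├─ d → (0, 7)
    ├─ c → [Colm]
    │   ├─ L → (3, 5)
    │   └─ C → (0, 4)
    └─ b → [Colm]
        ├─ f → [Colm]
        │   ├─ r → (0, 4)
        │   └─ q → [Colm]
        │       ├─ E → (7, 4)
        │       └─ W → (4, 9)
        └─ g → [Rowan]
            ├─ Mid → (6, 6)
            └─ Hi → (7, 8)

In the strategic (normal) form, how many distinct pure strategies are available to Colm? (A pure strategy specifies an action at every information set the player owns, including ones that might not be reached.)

16

Colm owns the node after c with actions {L, C} — two choices.
Colm owns the node after b with actions {f, g} — two choices.
Colm owns the node after b-f with actions {r, q} — two choices.
Colm owns the node after b-f-q with actions {E, W} — two choices.
A pure strategy fixes one action at each information set independently, so the count is the product 2 × 2 × 2 × 2 = 16.
(For reference, Rowan has 6 pure strategies, giving a 16×6 normal-form matrix.)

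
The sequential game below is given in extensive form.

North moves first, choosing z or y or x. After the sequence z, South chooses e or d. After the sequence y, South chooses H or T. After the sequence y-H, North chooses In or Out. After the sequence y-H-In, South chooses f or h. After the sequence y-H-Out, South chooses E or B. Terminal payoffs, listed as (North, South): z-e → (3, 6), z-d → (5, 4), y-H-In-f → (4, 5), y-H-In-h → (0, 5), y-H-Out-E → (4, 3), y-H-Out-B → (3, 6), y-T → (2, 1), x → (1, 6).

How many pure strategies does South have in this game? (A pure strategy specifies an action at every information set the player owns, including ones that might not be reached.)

16

South owns the node after z with actions {e, d} — two choices.
South owns the node after y with actions {H, T} — two choices.
South owns the node after y-H-In with actions {f, h} — two choices.
South owns the node after y-H-Out with actions {E, B} — two choices.
A pure strategy fixes one action at each information set independently, so the count is the product 2 × 2 × 2 × 2 = 16.
(For reference, North has 6 pure strategies, giving a 16×6 normal-form matrix.)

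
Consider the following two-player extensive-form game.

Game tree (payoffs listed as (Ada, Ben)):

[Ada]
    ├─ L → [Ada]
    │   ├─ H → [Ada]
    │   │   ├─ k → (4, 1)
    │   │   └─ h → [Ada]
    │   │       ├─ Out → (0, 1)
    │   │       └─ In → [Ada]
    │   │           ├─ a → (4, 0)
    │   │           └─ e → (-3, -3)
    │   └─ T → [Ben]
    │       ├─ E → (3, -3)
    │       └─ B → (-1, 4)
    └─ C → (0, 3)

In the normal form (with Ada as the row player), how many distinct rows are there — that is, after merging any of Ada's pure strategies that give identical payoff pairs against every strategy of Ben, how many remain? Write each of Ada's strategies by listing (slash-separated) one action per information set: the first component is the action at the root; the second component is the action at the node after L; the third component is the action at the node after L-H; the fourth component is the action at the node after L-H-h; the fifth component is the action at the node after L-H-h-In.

Ada has 32 pure strategies: L/H/k/Out/a, L/H/k/Out/e, L/H/k/In/a, L/H/k/In/e, L/H/h/Out/a, L/H/h/Out/e, L/H/h/In/a, L/H/h/In/e, L/T/k/Out/a, L/T/k/Out/e, L/T/k/In/a, L/T/k/In/e, L/T/h/Out/a, L/T/h/Out/e, L/T/h/In/a, L/T/h/In/e, C/H/k/Out/a, C/H/k/Out/e, C/H/k/In/a, C/H/k/In/e, C/H/h/Out/a, C/H/h/Out/e, C/H/h/In/a, C/H/h/In/e, C/T/k/Out/a, C/T/k/Out/e, C/T/k/In/a, C/T/k/In/e, C/T/h/Out/a, C/T/h/Out/e, C/T/h/In/a, C/T/h/In/e. Columns: E, B.
{L/H/k/Out/a, L/H/k/Out/e, L/H/k/In/a, L/H/k/In/e} → row (4,1) (4,1)
{L/H/h/Out/a, L/H/h/Out/e} → row (0,1) (0,1)
{L/H/h/In/a} → row (4,0) (4,0)
{L/H/h/In/e} → row (-3,-3) (-3,-3)
{L/T/k/Out/a, L/T/k/Out/e, L/T/k/In/a, L/T/k/In/e, L/T/h/Out/a, L/T/h/Out/e, L/T/h/In/a, L/T/h/In/e} → row (3,-3) (-1,4)
{C/H/k/Out/a, C/H/k/Out/e, C/H/k/In/a, C/H/k/In/e, C/H/h/Out/a, C/H/h/Out/e, C/H/h/In/a, C/H/h/In/e, C/T/k/Out/a, C/T/k/Out/e, C/T/k/In/a, C/T/k/In/e, C/T/h/Out/a, C/T/h/Out/e, C/T/h/In/a, C/T/h/In/e} → row (0,3) (0,3)
That's 6 distinct rows out of 32 strategies.

6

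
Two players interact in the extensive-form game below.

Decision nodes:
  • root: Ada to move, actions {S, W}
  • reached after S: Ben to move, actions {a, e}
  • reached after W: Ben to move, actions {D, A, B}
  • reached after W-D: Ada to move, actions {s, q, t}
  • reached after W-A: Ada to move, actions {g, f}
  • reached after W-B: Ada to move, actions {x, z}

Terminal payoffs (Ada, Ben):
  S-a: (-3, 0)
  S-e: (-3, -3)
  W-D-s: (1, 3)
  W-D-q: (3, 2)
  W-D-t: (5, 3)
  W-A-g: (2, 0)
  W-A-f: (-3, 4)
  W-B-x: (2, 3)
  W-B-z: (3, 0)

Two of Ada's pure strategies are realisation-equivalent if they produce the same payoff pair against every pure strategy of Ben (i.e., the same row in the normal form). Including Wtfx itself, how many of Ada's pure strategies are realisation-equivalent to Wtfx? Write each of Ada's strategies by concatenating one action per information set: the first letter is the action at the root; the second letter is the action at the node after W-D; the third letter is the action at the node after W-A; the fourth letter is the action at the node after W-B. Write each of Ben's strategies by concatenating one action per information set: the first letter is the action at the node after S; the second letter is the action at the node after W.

Row for Wtfx (columns aD, aA, aB, eD, eA, eB): (5,3) (-3,4) (2,3) (5,3) (-3,4) (2,3).
Every one of Ada's information sets is on the play path for some reply by Ben when Ada follows Wtfx.
Changing the action at any of them therefore changes at least one column, so only Wtfx itself gives this row.

1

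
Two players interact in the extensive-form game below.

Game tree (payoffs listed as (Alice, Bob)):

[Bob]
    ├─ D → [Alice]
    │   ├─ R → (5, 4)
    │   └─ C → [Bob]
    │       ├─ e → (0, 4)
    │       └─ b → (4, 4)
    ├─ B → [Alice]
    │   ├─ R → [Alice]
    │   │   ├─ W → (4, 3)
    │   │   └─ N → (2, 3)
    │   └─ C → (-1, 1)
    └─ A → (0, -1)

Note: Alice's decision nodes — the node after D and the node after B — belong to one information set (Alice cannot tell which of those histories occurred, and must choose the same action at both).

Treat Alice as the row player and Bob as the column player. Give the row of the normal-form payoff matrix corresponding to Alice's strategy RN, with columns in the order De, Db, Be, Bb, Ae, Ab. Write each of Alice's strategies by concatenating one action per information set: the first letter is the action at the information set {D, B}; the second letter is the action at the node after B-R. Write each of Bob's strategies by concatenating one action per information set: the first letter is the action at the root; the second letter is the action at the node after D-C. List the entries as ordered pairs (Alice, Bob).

vs De: Bob plays D → Alice plays R at [D] → (5, 4)
vs Db: Bob plays D → Alice plays R at [D] → (5, 4)
vs Be: Bob plays B → Alice plays R at [B] → Alice plays N at [B-R] → (2, 3)
vs Bb: Bob plays B → Alice plays R at [B] → Alice plays N at [B-R] → (2, 3)
vs Ae: Bob plays A → (0, -1)
vs Ab: Bob plays A → (0, -1)

(5,4) (5,4) (2,3) (2,3) (0,-1) (0,-1)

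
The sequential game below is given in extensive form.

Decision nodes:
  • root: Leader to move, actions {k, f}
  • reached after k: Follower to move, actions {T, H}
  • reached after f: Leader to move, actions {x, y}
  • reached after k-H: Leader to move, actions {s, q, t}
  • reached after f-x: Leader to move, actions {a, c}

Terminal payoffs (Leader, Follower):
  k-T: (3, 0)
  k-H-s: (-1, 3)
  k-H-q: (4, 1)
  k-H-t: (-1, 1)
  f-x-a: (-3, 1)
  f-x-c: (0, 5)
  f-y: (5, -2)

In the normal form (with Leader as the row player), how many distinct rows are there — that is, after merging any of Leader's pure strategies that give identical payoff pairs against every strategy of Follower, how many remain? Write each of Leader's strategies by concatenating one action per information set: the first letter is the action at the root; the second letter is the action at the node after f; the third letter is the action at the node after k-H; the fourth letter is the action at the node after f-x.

6

Leader has 24 pure strategies: kxsa, kxsc, kxqa, kxqc, kxta, kxtc, kysa, kysc, kyqa, kyqc, kyta, kytc, fxsa, fxsc, fxqa, fxqc, fxta, fxtc, fysa, fysc, fyqa, fyqc, fyta, fytc. Columns: T, H.
{kxsa, kxsc, kysa, kysc} → row (3,0) (-1,3)
{kxqa, kxqc, kyqa, kyqc} → row (3,0) (4,1)
{kxta, kxtc, kyta, kytc} → row (3,0) (-1,1)
{fxsa, fxqa, fxta} → row (-3,1) (-3,1)
{fxsc, fxqc, fxtc} → row (0,5) (0,5)
{fysa, fysc, fyqa, fyqc, fyta, fytc} → row (5,-2) (5,-2)
That's 6 distinct rows out of 24 strategies.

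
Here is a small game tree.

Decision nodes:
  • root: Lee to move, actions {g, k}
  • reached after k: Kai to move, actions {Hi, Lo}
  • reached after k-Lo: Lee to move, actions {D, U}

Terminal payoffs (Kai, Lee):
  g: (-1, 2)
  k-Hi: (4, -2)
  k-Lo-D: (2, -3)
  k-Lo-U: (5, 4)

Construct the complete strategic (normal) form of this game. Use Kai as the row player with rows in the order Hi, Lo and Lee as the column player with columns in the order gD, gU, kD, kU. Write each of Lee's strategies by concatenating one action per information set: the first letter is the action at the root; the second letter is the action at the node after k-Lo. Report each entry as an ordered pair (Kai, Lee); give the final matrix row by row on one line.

           gD       gU       kD       kU
  Hi   (-1,2)   (-1,2)   (4,-2)   (4,-2)
  Lo   (-1,2)   (-1,2)   (2,-3)    (5,4)

Hi: (-1,2) (-1,2) (4,-2) (4,-2) | Lo: (-1,2) (-1,2) (2,-3) (5,4)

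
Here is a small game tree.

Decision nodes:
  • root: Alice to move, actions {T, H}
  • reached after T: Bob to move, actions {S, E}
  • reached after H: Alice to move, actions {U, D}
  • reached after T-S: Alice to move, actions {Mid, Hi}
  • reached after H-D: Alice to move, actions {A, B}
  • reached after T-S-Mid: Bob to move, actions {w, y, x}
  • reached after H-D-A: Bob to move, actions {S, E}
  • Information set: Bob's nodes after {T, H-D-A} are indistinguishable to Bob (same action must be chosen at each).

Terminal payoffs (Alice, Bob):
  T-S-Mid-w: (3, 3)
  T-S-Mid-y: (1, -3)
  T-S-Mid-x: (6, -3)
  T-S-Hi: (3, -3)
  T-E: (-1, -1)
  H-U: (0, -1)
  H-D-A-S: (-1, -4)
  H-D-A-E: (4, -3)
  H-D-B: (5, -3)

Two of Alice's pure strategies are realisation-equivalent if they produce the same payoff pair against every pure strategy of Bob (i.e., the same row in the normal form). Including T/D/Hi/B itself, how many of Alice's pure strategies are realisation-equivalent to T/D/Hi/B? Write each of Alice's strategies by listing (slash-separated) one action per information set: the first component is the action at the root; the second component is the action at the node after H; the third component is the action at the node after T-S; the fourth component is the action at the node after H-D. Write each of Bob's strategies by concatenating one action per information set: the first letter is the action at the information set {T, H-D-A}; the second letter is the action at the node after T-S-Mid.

4

Row for T/D/Hi/B (columns Sw, Sy, Sx, Ew, Ey, Ex): (3,-3) (3,-3) (3,-3) (-1,-1) (-1,-1) (-1,-1).
Under T/D/Hi/B, Alice's choice at the node after H and at the node after H-D can never be reached regardless of what Bob does, so varying those choices leaves every outcome unchanged.
Holding the reachable choices fixed and varying the unreachable ones freely already gives 2 × 2 = 4 equivalent strategies.
No other strategy reproduces this row, so those 4 are the full class: T/U/Hi/A, T/U/Hi/B, T/D/Hi/A, T/D/Hi/B.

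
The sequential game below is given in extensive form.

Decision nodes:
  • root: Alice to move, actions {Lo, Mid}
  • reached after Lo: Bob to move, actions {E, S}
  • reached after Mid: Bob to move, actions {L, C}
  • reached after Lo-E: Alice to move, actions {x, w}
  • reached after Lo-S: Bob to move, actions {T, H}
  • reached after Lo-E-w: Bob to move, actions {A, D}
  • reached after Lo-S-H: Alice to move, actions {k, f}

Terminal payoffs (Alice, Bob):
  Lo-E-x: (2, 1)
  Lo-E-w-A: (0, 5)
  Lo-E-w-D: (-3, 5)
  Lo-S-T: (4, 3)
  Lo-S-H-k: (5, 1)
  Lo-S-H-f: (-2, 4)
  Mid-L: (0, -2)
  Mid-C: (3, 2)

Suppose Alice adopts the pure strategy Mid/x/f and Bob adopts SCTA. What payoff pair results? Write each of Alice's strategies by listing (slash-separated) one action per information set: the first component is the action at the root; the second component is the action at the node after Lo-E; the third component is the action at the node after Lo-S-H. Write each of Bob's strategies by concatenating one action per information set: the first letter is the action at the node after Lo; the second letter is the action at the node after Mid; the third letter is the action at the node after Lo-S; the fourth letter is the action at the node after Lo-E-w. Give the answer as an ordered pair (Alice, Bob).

(3, 2)

Trace the play path from the root:
  Alice plays Mid
  Bob plays C at [Mid]
→ terminal payoff (3, 2).
(Alice's choice at the node after Lo-E is never reached on this path, so it doesn't affect the outcome.)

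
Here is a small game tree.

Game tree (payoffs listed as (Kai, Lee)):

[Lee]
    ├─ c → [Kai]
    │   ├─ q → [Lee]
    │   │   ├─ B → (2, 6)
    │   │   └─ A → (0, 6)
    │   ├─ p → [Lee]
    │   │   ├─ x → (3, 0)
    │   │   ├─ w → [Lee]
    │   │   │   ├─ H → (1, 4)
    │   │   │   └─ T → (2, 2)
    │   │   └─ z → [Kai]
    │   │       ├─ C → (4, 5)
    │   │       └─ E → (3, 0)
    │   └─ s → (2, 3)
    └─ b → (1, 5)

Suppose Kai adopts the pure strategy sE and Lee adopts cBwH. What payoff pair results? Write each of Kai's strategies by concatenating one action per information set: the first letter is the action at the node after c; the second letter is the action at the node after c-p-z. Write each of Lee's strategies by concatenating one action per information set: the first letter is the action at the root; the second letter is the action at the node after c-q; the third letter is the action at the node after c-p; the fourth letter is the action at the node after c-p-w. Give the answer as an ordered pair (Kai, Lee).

(2, 3)

Trace the play path from the root:
  Lee plays c
  Kai plays s at [c]
→ terminal payoff (2, 3).
(Kai's choice at the node after c-p-z is never reached on this path, so it doesn't affect the outcome.)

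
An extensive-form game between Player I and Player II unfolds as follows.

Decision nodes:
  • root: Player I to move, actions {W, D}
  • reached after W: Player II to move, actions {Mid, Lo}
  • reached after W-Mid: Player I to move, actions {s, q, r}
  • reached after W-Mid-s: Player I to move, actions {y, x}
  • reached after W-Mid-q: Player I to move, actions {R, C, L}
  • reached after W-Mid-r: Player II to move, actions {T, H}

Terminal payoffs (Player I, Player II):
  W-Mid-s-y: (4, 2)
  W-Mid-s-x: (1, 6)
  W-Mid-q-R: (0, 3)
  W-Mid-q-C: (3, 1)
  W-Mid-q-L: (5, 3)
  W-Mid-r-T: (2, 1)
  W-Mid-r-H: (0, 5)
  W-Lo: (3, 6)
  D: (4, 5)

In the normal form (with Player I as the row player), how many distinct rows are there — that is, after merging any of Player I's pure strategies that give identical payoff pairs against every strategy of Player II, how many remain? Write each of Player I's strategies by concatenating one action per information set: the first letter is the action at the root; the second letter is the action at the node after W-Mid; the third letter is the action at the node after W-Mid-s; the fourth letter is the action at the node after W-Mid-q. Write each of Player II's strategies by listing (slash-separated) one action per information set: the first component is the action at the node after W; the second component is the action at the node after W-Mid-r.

7

Player I has 36 pure strategies: WsyR, WsyC, WsyL, WsxR, WsxC, WsxL, WqyR, WqyC, WqyL, WqxR, WqxC, WqxL, WryR, WryC, WryL, WrxR, WrxC, WrxL, DsyR, DsyC, DsyL, DsxR, DsxC, DsxL, DqyR, DqyC, DqyL, DqxR, DqxC, DqxL, DryR, DryC, DryL, DrxR, DrxC, DrxL. Columns: Mid/T, Mid/H, Lo/T, Lo/H.
{WsyR, WsyC, WsyL} → row (4,2) (4,2) (3,6) (3,6)
{WsxR, WsxC, WsxL} → row (1,6) (1,6) (3,6) (3,6)
{WqyR, WqxR} → row (0,3) (0,3) (3,6) (3,6)
{WqyC, WqxC} → row (3,1) (3,1) (3,6) (3,6)
{WqyL, WqxL} → row (5,3) (5,3) (3,6) (3,6)
{WryR, WryC, WryL, WrxR, WrxC, WrxL} → row (2,1) (0,5) (3,6) (3,6)
{DsyR, DsyC, DsyL, DsxR, DsxC, DsxL, DqyR, DqyC, DqyL, DqxR, DqxC, DqxL, DryR, DryC, DryL, DrxR, DrxC, DrxL} → row (4,5) (4,5) (4,5) (4,5)
That's 7 distinct rows out of 36 strategies.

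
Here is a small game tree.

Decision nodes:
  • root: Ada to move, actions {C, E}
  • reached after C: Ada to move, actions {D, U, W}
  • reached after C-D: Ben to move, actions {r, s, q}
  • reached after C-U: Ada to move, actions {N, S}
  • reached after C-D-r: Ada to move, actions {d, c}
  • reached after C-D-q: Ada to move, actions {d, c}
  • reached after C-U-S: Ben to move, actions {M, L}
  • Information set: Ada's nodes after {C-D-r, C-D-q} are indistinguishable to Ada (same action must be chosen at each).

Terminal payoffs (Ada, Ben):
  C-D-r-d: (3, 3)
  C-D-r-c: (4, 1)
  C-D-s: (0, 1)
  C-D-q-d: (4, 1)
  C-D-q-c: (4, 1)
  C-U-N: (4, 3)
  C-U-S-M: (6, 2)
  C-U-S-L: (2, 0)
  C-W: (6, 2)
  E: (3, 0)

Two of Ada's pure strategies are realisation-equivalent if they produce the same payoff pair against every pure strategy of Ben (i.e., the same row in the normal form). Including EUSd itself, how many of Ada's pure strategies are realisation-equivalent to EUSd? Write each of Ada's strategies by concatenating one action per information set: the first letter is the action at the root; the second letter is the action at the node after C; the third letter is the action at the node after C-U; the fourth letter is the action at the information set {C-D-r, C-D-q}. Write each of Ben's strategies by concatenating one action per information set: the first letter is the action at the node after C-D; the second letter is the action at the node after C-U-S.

Row for EUSd (columns rM, rL, sM, sL, qM, qL): (3,0) (3,0) (3,0) (3,0) (3,0) (3,0).
Under EUSd, Ada's choice at the node after C and at the node after C-U and at the information set {C-D-r, C-D-q} can never be reached regardless of what Ben does, so varying those choices leaves every outcome unchanged.
Holding the reachable choices fixed and varying the unreachable ones freely already gives 3 × 2 × 2 = 12 equivalent strategies.
No other strategy reproduces this row, so those 12 are the full class: EDNd, EDNc, EDSd, EDSc, EUNd, EUNc, EUSd, EUSc, EWNd, EWNc, EWSd, EWSc.

12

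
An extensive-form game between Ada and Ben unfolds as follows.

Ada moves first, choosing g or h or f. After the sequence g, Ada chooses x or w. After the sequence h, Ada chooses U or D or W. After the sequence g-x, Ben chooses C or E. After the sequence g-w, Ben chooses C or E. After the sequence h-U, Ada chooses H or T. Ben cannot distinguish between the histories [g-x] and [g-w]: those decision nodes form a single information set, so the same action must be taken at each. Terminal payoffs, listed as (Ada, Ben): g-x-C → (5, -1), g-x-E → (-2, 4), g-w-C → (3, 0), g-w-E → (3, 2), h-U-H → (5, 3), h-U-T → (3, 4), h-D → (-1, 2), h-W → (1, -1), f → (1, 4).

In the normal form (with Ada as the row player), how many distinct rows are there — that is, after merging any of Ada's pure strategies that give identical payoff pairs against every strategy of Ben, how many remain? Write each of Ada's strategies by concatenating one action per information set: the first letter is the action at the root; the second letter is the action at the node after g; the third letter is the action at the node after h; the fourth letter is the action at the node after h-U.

Ada has 36 pure strategies: gxUH, gxUT, gxDH, gxDT, gxWH, gxWT, gwUH, gwUT, gwDH, gwDT, gwWH, gwWT, hxUH, hxUT, hxDH, hxDT, hxWH, hxWT, hwUH, hwUT, hwDH, hwDT, hwWH, hwWT, fxUH, fxUT, fxDH, fxDT, fxWH, fxWT, fwUH, fwUT, fwDH, fwDT, fwWH, fwWT. Columns: C, E.
{gxUH, gxUT, gxDH, gxDT, gxWH, gxWT} → row (5,-1) (-2,4)
{gwUH, gwUT, gwDH, gwDT, gwWH, gwWT} → row (3,0) (3,2)
{hxUH, hwUH} → row (5,3) (5,3)
{hxUT, hwUT} → row (3,4) (3,4)
{hxDH, hxDT, hwDH, hwDT} → row (-1,2) (-1,2)
{hxWH, hxWT, hwWH, hwWT} → row (1,-1) (1,-1)
{fxUH, fxUT, fxDH, fxDT, fxWH, fxWT, fwUH, fwUT, fwDH, fwDT, fwWH, fwWT} → row (1,4) (1,4)
That's 7 distinct rows out of 36 strategies.

7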